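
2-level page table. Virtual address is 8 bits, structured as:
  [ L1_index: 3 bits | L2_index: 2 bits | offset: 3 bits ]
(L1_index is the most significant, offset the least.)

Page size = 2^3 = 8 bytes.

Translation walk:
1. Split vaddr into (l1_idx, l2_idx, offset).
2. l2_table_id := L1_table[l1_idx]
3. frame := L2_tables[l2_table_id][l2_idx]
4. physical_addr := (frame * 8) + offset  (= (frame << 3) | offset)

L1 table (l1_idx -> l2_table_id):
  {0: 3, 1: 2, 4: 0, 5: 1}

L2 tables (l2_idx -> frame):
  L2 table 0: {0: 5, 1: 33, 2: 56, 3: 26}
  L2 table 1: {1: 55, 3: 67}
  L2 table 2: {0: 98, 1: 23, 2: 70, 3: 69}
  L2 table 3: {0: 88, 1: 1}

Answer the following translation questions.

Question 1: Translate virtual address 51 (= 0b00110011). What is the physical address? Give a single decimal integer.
Answer: 563

Derivation:
vaddr = 51 = 0b00110011
Split: l1_idx=1, l2_idx=2, offset=3
L1[1] = 2
L2[2][2] = 70
paddr = 70 * 8 + 3 = 563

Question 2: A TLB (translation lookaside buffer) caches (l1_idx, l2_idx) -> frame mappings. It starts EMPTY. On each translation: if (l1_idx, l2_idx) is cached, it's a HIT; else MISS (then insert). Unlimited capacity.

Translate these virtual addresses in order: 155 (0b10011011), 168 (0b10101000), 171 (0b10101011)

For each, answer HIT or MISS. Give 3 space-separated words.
Answer: MISS MISS HIT

Derivation:
vaddr=155: (4,3) not in TLB -> MISS, insert
vaddr=168: (5,1) not in TLB -> MISS, insert
vaddr=171: (5,1) in TLB -> HIT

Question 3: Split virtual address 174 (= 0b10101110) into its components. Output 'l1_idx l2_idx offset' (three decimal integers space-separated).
vaddr = 174 = 0b10101110
  top 3 bits -> l1_idx = 5
  next 2 bits -> l2_idx = 1
  bottom 3 bits -> offset = 6

Answer: 5 1 6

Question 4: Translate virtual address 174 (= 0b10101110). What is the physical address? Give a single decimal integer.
Answer: 446

Derivation:
vaddr = 174 = 0b10101110
Split: l1_idx=5, l2_idx=1, offset=6
L1[5] = 1
L2[1][1] = 55
paddr = 55 * 8 + 6 = 446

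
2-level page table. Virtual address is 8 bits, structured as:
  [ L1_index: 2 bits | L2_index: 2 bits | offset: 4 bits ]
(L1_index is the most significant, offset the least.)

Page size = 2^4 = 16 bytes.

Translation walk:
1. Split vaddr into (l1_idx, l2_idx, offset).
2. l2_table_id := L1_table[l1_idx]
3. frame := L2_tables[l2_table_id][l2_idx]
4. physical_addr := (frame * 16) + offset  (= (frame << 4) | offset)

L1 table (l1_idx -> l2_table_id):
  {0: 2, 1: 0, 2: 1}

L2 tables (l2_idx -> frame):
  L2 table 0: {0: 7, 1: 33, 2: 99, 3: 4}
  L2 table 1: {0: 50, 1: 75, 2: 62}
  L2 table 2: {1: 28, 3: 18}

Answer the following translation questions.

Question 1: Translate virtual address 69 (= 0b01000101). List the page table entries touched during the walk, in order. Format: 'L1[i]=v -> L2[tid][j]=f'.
Answer: L1[1]=0 -> L2[0][0]=7

Derivation:
vaddr = 69 = 0b01000101
Split: l1_idx=1, l2_idx=0, offset=5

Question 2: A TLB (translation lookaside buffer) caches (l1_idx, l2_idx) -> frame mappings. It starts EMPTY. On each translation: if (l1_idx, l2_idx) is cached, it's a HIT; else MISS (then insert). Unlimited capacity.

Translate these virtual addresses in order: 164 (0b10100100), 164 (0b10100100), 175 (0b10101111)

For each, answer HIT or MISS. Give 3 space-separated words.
vaddr=164: (2,2) not in TLB -> MISS, insert
vaddr=164: (2,2) in TLB -> HIT
vaddr=175: (2,2) in TLB -> HIT

Answer: MISS HIT HIT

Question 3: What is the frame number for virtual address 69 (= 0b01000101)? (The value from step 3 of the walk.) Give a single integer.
Answer: 7

Derivation:
vaddr = 69: l1_idx=1, l2_idx=0
L1[1] = 0; L2[0][0] = 7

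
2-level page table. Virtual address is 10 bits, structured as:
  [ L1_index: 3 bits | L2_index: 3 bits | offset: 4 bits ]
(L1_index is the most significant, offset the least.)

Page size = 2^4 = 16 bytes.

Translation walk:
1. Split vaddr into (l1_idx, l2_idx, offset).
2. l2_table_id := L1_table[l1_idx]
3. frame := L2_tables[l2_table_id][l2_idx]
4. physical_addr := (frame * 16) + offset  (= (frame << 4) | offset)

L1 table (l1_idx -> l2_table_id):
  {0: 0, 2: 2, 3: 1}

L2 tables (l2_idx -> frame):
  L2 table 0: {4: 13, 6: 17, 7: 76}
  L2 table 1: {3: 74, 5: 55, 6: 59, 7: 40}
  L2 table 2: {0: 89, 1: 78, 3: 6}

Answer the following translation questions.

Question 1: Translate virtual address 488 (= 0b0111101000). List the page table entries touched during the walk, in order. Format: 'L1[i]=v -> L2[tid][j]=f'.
vaddr = 488 = 0b0111101000
Split: l1_idx=3, l2_idx=6, offset=8

Answer: L1[3]=1 -> L2[1][6]=59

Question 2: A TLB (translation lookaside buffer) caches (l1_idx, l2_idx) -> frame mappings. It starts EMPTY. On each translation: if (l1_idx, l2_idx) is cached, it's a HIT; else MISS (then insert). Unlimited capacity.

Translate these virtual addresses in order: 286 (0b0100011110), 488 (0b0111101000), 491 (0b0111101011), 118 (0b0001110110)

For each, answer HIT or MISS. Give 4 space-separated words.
vaddr=286: (2,1) not in TLB -> MISS, insert
vaddr=488: (3,6) not in TLB -> MISS, insert
vaddr=491: (3,6) in TLB -> HIT
vaddr=118: (0,7) not in TLB -> MISS, insert

Answer: MISS MISS HIT MISS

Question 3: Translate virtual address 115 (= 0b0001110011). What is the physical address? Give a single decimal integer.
vaddr = 115 = 0b0001110011
Split: l1_idx=0, l2_idx=7, offset=3
L1[0] = 0
L2[0][7] = 76
paddr = 76 * 16 + 3 = 1219

Answer: 1219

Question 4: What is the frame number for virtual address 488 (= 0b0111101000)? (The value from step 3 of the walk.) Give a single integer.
Answer: 59

Derivation:
vaddr = 488: l1_idx=3, l2_idx=6
L1[3] = 1; L2[1][6] = 59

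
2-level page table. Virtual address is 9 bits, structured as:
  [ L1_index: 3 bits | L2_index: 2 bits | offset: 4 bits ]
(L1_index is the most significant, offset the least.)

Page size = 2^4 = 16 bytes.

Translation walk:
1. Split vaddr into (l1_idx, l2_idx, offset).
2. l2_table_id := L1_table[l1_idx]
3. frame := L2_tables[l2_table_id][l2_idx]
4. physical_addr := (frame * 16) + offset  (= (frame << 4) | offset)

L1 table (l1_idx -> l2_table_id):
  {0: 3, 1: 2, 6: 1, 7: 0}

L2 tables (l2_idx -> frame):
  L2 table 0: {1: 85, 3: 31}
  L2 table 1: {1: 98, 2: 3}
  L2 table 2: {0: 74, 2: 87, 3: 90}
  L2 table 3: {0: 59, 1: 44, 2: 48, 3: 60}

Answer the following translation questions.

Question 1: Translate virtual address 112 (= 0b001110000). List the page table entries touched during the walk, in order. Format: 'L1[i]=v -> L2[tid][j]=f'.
Answer: L1[1]=2 -> L2[2][3]=90

Derivation:
vaddr = 112 = 0b001110000
Split: l1_idx=1, l2_idx=3, offset=0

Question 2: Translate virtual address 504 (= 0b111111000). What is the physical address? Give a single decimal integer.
vaddr = 504 = 0b111111000
Split: l1_idx=7, l2_idx=3, offset=8
L1[7] = 0
L2[0][3] = 31
paddr = 31 * 16 + 8 = 504

Answer: 504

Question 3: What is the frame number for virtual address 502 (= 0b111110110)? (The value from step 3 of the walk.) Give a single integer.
Answer: 31

Derivation:
vaddr = 502: l1_idx=7, l2_idx=3
L1[7] = 0; L2[0][3] = 31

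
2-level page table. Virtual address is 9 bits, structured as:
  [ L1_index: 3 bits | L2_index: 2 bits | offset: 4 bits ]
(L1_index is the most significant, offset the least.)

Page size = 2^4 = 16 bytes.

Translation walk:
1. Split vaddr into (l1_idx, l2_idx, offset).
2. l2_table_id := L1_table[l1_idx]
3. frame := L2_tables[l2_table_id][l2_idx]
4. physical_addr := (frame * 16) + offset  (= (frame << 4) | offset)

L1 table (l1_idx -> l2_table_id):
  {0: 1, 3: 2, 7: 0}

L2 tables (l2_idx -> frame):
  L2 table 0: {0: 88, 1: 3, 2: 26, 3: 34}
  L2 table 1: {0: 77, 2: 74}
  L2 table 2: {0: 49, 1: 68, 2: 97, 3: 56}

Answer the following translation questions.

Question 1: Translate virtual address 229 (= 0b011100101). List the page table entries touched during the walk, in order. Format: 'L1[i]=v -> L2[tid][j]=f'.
vaddr = 229 = 0b011100101
Split: l1_idx=3, l2_idx=2, offset=5

Answer: L1[3]=2 -> L2[2][2]=97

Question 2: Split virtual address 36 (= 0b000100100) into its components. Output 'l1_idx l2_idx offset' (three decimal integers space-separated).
Answer: 0 2 4

Derivation:
vaddr = 36 = 0b000100100
  top 3 bits -> l1_idx = 0
  next 2 bits -> l2_idx = 2
  bottom 4 bits -> offset = 4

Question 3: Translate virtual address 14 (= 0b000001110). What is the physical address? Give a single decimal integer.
Answer: 1246

Derivation:
vaddr = 14 = 0b000001110
Split: l1_idx=0, l2_idx=0, offset=14
L1[0] = 1
L2[1][0] = 77
paddr = 77 * 16 + 14 = 1246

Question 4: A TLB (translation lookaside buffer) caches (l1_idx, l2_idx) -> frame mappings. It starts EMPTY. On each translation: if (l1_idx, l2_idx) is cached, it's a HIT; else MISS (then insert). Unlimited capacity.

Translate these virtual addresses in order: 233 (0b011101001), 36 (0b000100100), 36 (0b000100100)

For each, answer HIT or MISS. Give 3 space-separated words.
Answer: MISS MISS HIT

Derivation:
vaddr=233: (3,2) not in TLB -> MISS, insert
vaddr=36: (0,2) not in TLB -> MISS, insert
vaddr=36: (0,2) in TLB -> HIT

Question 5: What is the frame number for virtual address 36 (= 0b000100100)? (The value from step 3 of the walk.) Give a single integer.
vaddr = 36: l1_idx=0, l2_idx=2
L1[0] = 1; L2[1][2] = 74

Answer: 74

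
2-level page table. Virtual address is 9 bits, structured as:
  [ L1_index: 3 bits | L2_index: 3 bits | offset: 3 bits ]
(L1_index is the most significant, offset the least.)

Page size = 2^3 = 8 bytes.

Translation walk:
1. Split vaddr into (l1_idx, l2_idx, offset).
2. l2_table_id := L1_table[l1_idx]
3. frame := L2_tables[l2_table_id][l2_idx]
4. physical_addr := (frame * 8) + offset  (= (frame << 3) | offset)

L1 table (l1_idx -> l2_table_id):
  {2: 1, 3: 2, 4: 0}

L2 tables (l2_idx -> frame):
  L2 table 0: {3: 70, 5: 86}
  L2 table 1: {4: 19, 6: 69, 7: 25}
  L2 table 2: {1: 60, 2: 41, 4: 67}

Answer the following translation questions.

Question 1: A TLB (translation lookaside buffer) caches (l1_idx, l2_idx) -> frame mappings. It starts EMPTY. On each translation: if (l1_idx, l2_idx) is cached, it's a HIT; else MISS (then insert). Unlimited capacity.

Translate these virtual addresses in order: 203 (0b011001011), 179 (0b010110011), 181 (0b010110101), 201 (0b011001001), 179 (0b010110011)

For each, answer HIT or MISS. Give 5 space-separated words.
Answer: MISS MISS HIT HIT HIT

Derivation:
vaddr=203: (3,1) not in TLB -> MISS, insert
vaddr=179: (2,6) not in TLB -> MISS, insert
vaddr=181: (2,6) in TLB -> HIT
vaddr=201: (3,1) in TLB -> HIT
vaddr=179: (2,6) in TLB -> HIT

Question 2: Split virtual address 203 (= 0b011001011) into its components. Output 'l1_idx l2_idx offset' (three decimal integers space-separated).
vaddr = 203 = 0b011001011
  top 3 bits -> l1_idx = 3
  next 3 bits -> l2_idx = 1
  bottom 3 bits -> offset = 3

Answer: 3 1 3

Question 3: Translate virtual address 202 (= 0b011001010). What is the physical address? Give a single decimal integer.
vaddr = 202 = 0b011001010
Split: l1_idx=3, l2_idx=1, offset=2
L1[3] = 2
L2[2][1] = 60
paddr = 60 * 8 + 2 = 482

Answer: 482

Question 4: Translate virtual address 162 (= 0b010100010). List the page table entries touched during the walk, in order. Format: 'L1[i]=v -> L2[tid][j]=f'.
vaddr = 162 = 0b010100010
Split: l1_idx=2, l2_idx=4, offset=2

Answer: L1[2]=1 -> L2[1][4]=19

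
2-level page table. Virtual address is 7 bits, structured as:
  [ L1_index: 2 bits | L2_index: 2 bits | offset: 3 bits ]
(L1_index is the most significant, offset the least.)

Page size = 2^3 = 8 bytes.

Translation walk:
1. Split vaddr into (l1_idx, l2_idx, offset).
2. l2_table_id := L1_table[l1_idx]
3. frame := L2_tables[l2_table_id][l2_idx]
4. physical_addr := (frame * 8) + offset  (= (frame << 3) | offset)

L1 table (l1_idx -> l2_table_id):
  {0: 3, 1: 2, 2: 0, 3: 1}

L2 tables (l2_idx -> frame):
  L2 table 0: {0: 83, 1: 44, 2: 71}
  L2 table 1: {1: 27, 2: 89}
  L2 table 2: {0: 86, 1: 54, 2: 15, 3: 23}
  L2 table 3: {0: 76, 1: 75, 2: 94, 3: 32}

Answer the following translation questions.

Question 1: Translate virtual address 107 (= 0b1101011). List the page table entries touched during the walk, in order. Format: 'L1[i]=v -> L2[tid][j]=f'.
Answer: L1[3]=1 -> L2[1][1]=27

Derivation:
vaddr = 107 = 0b1101011
Split: l1_idx=3, l2_idx=1, offset=3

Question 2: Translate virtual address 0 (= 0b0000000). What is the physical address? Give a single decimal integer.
vaddr = 0 = 0b0000000
Split: l1_idx=0, l2_idx=0, offset=0
L1[0] = 3
L2[3][0] = 76
paddr = 76 * 8 + 0 = 608

Answer: 608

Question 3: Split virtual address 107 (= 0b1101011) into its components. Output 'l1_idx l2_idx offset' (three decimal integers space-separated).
vaddr = 107 = 0b1101011
  top 2 bits -> l1_idx = 3
  next 2 bits -> l2_idx = 1
  bottom 3 bits -> offset = 3

Answer: 3 1 3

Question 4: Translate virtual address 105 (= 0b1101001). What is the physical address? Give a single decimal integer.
vaddr = 105 = 0b1101001
Split: l1_idx=3, l2_idx=1, offset=1
L1[3] = 1
L2[1][1] = 27
paddr = 27 * 8 + 1 = 217

Answer: 217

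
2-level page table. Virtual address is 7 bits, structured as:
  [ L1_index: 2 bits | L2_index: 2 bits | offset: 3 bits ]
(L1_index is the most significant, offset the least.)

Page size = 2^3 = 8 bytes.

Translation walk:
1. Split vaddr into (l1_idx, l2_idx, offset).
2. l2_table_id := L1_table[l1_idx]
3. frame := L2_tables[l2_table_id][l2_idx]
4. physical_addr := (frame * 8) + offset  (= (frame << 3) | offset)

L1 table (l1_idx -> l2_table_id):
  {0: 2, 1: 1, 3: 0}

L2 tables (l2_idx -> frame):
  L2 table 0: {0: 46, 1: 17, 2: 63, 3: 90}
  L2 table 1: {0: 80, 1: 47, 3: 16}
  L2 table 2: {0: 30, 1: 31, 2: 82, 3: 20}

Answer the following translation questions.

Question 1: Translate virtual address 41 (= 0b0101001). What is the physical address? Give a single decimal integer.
vaddr = 41 = 0b0101001
Split: l1_idx=1, l2_idx=1, offset=1
L1[1] = 1
L2[1][1] = 47
paddr = 47 * 8 + 1 = 377

Answer: 377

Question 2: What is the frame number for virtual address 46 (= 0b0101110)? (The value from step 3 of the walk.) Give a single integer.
vaddr = 46: l1_idx=1, l2_idx=1
L1[1] = 1; L2[1][1] = 47

Answer: 47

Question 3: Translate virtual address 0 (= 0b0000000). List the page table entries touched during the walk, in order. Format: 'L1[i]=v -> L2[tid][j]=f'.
Answer: L1[0]=2 -> L2[2][0]=30

Derivation:
vaddr = 0 = 0b0000000
Split: l1_idx=0, l2_idx=0, offset=0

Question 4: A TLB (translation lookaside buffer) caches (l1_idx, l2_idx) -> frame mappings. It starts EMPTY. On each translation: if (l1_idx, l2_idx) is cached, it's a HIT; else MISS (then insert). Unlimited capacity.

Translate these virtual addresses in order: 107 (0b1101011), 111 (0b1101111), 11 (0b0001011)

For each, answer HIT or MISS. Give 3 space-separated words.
Answer: MISS HIT MISS

Derivation:
vaddr=107: (3,1) not in TLB -> MISS, insert
vaddr=111: (3,1) in TLB -> HIT
vaddr=11: (0,1) not in TLB -> MISS, insert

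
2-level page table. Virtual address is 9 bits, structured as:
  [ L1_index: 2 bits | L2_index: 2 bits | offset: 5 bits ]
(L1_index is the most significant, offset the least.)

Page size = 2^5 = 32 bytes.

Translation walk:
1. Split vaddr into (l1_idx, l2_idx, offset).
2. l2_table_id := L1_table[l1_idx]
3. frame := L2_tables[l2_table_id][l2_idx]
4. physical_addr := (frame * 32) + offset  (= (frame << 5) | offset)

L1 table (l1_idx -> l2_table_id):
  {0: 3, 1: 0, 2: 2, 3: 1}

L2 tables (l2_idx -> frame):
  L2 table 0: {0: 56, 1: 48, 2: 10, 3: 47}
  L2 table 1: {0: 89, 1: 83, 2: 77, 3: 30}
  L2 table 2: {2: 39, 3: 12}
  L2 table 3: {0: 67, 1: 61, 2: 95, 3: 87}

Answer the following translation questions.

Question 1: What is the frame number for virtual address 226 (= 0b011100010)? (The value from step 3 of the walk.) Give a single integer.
vaddr = 226: l1_idx=1, l2_idx=3
L1[1] = 0; L2[0][3] = 47

Answer: 47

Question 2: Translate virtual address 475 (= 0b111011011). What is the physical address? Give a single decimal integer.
vaddr = 475 = 0b111011011
Split: l1_idx=3, l2_idx=2, offset=27
L1[3] = 1
L2[1][2] = 77
paddr = 77 * 32 + 27 = 2491

Answer: 2491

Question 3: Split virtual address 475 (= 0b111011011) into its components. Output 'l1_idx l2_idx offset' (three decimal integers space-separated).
vaddr = 475 = 0b111011011
  top 2 bits -> l1_idx = 3
  next 2 bits -> l2_idx = 2
  bottom 5 bits -> offset = 27

Answer: 3 2 27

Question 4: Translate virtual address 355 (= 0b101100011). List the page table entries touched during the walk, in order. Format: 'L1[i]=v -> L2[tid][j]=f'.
Answer: L1[2]=2 -> L2[2][3]=12

Derivation:
vaddr = 355 = 0b101100011
Split: l1_idx=2, l2_idx=3, offset=3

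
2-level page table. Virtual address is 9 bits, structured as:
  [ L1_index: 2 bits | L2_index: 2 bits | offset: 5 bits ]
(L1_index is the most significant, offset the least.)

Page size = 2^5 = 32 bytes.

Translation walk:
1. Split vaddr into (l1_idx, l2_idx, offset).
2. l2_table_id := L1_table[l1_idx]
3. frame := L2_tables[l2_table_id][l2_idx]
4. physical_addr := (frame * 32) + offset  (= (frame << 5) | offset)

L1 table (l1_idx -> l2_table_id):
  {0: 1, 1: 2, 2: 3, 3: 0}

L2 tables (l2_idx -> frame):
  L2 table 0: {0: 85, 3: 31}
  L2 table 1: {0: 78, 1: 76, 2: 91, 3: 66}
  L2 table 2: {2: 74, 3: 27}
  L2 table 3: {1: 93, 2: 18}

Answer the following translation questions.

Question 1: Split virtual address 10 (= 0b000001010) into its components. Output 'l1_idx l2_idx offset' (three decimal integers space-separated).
Answer: 0 0 10

Derivation:
vaddr = 10 = 0b000001010
  top 2 bits -> l1_idx = 0
  next 2 bits -> l2_idx = 0
  bottom 5 bits -> offset = 10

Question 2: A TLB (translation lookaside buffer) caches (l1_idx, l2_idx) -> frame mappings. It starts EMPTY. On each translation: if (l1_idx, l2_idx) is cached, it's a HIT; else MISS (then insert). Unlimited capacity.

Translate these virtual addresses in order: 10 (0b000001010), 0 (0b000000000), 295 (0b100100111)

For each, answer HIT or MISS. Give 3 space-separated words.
vaddr=10: (0,0) not in TLB -> MISS, insert
vaddr=0: (0,0) in TLB -> HIT
vaddr=295: (2,1) not in TLB -> MISS, insert

Answer: MISS HIT MISS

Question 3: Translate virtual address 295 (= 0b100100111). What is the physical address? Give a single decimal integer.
vaddr = 295 = 0b100100111
Split: l1_idx=2, l2_idx=1, offset=7
L1[2] = 3
L2[3][1] = 93
paddr = 93 * 32 + 7 = 2983

Answer: 2983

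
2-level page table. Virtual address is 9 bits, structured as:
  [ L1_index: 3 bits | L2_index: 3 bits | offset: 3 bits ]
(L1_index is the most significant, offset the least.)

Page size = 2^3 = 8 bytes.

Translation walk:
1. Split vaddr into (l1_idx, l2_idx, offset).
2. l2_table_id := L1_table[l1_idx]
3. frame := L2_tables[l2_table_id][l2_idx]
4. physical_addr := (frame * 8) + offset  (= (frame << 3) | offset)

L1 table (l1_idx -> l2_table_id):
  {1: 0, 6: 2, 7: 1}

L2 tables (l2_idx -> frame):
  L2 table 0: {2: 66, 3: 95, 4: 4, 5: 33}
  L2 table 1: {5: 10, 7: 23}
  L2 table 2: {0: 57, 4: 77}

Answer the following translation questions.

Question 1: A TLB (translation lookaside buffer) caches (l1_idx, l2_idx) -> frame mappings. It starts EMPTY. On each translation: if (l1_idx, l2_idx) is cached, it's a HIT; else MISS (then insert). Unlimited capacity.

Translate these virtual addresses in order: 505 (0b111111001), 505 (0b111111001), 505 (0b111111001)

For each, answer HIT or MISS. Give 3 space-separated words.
vaddr=505: (7,7) not in TLB -> MISS, insert
vaddr=505: (7,7) in TLB -> HIT
vaddr=505: (7,7) in TLB -> HIT

Answer: MISS HIT HIT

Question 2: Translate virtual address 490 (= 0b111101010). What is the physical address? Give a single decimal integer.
vaddr = 490 = 0b111101010
Split: l1_idx=7, l2_idx=5, offset=2
L1[7] = 1
L2[1][5] = 10
paddr = 10 * 8 + 2 = 82

Answer: 82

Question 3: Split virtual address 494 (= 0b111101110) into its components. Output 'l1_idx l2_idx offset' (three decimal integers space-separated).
Answer: 7 5 6

Derivation:
vaddr = 494 = 0b111101110
  top 3 bits -> l1_idx = 7
  next 3 bits -> l2_idx = 5
  bottom 3 bits -> offset = 6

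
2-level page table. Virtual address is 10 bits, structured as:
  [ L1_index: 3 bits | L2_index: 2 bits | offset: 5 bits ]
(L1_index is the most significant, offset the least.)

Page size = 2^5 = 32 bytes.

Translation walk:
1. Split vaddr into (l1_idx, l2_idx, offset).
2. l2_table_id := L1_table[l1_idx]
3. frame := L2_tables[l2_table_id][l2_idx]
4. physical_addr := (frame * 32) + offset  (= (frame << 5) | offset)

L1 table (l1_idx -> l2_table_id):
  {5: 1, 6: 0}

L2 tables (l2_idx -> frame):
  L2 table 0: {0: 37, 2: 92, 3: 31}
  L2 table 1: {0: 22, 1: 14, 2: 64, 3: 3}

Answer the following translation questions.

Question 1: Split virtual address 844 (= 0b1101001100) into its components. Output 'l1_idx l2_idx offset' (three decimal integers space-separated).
vaddr = 844 = 0b1101001100
  top 3 bits -> l1_idx = 6
  next 2 bits -> l2_idx = 2
  bottom 5 bits -> offset = 12

Answer: 6 2 12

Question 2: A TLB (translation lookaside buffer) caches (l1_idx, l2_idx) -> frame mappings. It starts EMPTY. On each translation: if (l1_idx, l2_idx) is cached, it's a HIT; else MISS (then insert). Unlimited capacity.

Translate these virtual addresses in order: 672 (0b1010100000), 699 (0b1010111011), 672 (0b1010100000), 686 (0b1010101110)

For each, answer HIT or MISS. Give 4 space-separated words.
vaddr=672: (5,1) not in TLB -> MISS, insert
vaddr=699: (5,1) in TLB -> HIT
vaddr=672: (5,1) in TLB -> HIT
vaddr=686: (5,1) in TLB -> HIT

Answer: MISS HIT HIT HIT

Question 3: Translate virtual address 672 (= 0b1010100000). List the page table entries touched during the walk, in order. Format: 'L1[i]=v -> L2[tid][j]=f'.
vaddr = 672 = 0b1010100000
Split: l1_idx=5, l2_idx=1, offset=0

Answer: L1[5]=1 -> L2[1][1]=14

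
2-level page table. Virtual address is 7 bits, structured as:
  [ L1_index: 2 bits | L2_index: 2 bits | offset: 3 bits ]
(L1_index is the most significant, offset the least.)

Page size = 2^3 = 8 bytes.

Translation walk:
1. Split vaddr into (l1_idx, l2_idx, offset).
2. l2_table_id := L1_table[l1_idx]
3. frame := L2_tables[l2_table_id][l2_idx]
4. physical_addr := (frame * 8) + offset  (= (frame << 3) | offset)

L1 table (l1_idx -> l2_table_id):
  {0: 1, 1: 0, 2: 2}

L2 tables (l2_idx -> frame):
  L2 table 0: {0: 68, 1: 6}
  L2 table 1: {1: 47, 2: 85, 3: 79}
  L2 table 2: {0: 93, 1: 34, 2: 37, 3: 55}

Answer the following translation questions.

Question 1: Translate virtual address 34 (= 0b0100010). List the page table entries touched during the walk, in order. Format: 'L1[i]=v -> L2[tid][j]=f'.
Answer: L1[1]=0 -> L2[0][0]=68

Derivation:
vaddr = 34 = 0b0100010
Split: l1_idx=1, l2_idx=0, offset=2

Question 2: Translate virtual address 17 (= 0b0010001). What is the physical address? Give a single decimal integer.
vaddr = 17 = 0b0010001
Split: l1_idx=0, l2_idx=2, offset=1
L1[0] = 1
L2[1][2] = 85
paddr = 85 * 8 + 1 = 681

Answer: 681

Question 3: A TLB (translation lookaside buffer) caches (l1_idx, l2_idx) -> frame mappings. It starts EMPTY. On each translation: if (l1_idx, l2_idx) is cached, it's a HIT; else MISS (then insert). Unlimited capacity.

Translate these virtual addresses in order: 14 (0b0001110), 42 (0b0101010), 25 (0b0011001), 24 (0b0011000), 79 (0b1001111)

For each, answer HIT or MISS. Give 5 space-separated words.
vaddr=14: (0,1) not in TLB -> MISS, insert
vaddr=42: (1,1) not in TLB -> MISS, insert
vaddr=25: (0,3) not in TLB -> MISS, insert
vaddr=24: (0,3) in TLB -> HIT
vaddr=79: (2,1) not in TLB -> MISS, insert

Answer: MISS MISS MISS HIT MISS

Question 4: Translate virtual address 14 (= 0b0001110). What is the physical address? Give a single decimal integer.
vaddr = 14 = 0b0001110
Split: l1_idx=0, l2_idx=1, offset=6
L1[0] = 1
L2[1][1] = 47
paddr = 47 * 8 + 6 = 382

Answer: 382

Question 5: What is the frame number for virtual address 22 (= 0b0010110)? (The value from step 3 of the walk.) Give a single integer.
Answer: 85

Derivation:
vaddr = 22: l1_idx=0, l2_idx=2
L1[0] = 1; L2[1][2] = 85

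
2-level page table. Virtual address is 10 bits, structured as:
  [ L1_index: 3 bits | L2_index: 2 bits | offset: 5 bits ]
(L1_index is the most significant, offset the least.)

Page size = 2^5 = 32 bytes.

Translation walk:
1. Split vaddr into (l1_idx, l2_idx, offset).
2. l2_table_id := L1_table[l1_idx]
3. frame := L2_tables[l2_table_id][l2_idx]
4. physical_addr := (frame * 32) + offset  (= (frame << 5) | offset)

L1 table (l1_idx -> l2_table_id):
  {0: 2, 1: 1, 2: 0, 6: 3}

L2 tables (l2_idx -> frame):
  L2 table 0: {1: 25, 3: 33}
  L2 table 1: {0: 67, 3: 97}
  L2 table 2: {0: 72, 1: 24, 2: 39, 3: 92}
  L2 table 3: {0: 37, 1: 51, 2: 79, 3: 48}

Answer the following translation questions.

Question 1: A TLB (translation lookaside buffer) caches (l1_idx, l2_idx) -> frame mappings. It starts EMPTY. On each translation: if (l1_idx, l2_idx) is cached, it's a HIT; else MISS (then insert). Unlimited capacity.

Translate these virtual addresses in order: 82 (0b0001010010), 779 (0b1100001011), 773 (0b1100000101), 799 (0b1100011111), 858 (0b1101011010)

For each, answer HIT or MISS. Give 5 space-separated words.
vaddr=82: (0,2) not in TLB -> MISS, insert
vaddr=779: (6,0) not in TLB -> MISS, insert
vaddr=773: (6,0) in TLB -> HIT
vaddr=799: (6,0) in TLB -> HIT
vaddr=858: (6,2) not in TLB -> MISS, insert

Answer: MISS MISS HIT HIT MISS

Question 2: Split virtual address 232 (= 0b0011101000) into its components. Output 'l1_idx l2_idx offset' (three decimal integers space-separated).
vaddr = 232 = 0b0011101000
  top 3 bits -> l1_idx = 1
  next 2 bits -> l2_idx = 3
  bottom 5 bits -> offset = 8

Answer: 1 3 8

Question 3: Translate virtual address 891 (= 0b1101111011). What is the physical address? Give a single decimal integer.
Answer: 1563

Derivation:
vaddr = 891 = 0b1101111011
Split: l1_idx=6, l2_idx=3, offset=27
L1[6] = 3
L2[3][3] = 48
paddr = 48 * 32 + 27 = 1563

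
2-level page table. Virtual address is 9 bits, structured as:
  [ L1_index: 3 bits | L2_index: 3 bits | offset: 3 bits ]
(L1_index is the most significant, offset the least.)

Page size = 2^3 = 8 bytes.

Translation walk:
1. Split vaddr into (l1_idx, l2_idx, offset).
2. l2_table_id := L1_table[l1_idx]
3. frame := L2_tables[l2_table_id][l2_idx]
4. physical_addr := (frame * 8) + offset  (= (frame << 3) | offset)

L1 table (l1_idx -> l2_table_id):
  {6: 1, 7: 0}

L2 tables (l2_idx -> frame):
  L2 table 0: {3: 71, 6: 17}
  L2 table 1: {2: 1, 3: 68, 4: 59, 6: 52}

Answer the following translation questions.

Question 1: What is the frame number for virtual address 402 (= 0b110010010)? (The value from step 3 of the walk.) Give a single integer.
Answer: 1

Derivation:
vaddr = 402: l1_idx=6, l2_idx=2
L1[6] = 1; L2[1][2] = 1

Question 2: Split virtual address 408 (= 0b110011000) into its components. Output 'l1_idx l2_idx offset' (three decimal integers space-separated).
Answer: 6 3 0

Derivation:
vaddr = 408 = 0b110011000
  top 3 bits -> l1_idx = 6
  next 3 bits -> l2_idx = 3
  bottom 3 bits -> offset = 0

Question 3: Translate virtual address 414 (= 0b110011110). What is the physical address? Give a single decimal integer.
Answer: 550

Derivation:
vaddr = 414 = 0b110011110
Split: l1_idx=6, l2_idx=3, offset=6
L1[6] = 1
L2[1][3] = 68
paddr = 68 * 8 + 6 = 550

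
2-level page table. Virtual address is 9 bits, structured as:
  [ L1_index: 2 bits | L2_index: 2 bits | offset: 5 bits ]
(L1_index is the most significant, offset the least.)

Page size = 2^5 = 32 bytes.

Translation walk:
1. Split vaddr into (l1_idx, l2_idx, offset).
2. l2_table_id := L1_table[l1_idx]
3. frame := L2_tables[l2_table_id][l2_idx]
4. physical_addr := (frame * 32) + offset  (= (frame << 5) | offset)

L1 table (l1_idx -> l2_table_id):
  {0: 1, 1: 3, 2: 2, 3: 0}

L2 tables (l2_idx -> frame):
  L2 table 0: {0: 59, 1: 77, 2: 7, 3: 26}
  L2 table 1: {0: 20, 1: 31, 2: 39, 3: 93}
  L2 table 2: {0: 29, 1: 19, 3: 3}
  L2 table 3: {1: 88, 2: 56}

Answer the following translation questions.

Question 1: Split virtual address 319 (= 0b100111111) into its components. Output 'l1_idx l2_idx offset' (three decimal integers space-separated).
Answer: 2 1 31

Derivation:
vaddr = 319 = 0b100111111
  top 2 bits -> l1_idx = 2
  next 2 bits -> l2_idx = 1
  bottom 5 bits -> offset = 31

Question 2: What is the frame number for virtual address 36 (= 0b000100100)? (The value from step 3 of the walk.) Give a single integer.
Answer: 31

Derivation:
vaddr = 36: l1_idx=0, l2_idx=1
L1[0] = 1; L2[1][1] = 31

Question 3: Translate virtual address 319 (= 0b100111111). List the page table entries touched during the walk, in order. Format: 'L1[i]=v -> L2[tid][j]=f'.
Answer: L1[2]=2 -> L2[2][1]=19

Derivation:
vaddr = 319 = 0b100111111
Split: l1_idx=2, l2_idx=1, offset=31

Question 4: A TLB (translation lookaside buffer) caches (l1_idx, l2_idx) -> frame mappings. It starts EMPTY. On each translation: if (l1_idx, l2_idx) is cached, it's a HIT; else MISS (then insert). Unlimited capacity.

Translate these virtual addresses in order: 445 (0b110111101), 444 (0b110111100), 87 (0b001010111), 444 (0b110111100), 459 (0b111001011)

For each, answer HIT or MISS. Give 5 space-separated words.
vaddr=445: (3,1) not in TLB -> MISS, insert
vaddr=444: (3,1) in TLB -> HIT
vaddr=87: (0,2) not in TLB -> MISS, insert
vaddr=444: (3,1) in TLB -> HIT
vaddr=459: (3,2) not in TLB -> MISS, insert

Answer: MISS HIT MISS HIT MISS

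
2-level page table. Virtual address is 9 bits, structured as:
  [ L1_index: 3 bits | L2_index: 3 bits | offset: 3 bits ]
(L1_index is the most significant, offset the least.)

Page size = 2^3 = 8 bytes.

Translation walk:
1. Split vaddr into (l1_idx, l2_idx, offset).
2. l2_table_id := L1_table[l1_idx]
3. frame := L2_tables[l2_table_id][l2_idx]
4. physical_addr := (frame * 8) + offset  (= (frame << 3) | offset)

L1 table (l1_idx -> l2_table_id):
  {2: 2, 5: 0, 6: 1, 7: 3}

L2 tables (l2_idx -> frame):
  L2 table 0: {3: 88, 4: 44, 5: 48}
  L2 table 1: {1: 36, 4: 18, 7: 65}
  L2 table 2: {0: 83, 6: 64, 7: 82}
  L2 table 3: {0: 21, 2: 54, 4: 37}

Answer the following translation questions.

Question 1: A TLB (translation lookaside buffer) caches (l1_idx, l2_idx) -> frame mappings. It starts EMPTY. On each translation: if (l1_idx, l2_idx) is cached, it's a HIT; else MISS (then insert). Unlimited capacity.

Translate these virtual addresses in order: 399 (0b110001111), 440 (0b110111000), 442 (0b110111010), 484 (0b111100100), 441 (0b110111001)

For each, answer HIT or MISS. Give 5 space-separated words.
vaddr=399: (6,1) not in TLB -> MISS, insert
vaddr=440: (6,7) not in TLB -> MISS, insert
vaddr=442: (6,7) in TLB -> HIT
vaddr=484: (7,4) not in TLB -> MISS, insert
vaddr=441: (6,7) in TLB -> HIT

Answer: MISS MISS HIT MISS HIT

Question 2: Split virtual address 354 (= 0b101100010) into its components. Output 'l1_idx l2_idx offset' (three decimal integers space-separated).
vaddr = 354 = 0b101100010
  top 3 bits -> l1_idx = 5
  next 3 bits -> l2_idx = 4
  bottom 3 bits -> offset = 2

Answer: 5 4 2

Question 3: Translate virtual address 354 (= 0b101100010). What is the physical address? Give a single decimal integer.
vaddr = 354 = 0b101100010
Split: l1_idx=5, l2_idx=4, offset=2
L1[5] = 0
L2[0][4] = 44
paddr = 44 * 8 + 2 = 354

Answer: 354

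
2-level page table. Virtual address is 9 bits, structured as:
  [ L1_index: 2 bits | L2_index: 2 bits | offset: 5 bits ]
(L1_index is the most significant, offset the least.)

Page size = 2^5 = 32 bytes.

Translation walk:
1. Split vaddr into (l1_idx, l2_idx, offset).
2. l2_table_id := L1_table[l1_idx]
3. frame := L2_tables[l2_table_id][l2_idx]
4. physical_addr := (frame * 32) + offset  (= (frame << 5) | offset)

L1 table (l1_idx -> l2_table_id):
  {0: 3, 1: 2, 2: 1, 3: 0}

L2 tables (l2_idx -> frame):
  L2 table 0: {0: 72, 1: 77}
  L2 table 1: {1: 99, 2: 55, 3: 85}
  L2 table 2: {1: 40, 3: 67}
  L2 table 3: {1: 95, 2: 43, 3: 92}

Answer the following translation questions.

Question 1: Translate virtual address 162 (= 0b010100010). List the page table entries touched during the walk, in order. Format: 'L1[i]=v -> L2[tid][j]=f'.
vaddr = 162 = 0b010100010
Split: l1_idx=1, l2_idx=1, offset=2

Answer: L1[1]=2 -> L2[2][1]=40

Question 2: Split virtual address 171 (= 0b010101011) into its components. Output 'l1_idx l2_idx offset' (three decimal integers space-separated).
vaddr = 171 = 0b010101011
  top 2 bits -> l1_idx = 1
  next 2 bits -> l2_idx = 1
  bottom 5 bits -> offset = 11

Answer: 1 1 11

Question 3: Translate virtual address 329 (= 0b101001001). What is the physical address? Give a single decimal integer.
Answer: 1769

Derivation:
vaddr = 329 = 0b101001001
Split: l1_idx=2, l2_idx=2, offset=9
L1[2] = 1
L2[1][2] = 55
paddr = 55 * 32 + 9 = 1769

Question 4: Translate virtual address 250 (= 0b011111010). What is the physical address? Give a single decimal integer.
vaddr = 250 = 0b011111010
Split: l1_idx=1, l2_idx=3, offset=26
L1[1] = 2
L2[2][3] = 67
paddr = 67 * 32 + 26 = 2170

Answer: 2170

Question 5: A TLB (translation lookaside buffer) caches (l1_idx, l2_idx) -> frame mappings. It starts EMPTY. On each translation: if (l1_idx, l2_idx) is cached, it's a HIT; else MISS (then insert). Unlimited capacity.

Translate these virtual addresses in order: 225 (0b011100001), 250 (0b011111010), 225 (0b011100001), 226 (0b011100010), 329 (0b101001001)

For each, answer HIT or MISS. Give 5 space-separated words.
vaddr=225: (1,3) not in TLB -> MISS, insert
vaddr=250: (1,3) in TLB -> HIT
vaddr=225: (1,3) in TLB -> HIT
vaddr=226: (1,3) in TLB -> HIT
vaddr=329: (2,2) not in TLB -> MISS, insert

Answer: MISS HIT HIT HIT MISS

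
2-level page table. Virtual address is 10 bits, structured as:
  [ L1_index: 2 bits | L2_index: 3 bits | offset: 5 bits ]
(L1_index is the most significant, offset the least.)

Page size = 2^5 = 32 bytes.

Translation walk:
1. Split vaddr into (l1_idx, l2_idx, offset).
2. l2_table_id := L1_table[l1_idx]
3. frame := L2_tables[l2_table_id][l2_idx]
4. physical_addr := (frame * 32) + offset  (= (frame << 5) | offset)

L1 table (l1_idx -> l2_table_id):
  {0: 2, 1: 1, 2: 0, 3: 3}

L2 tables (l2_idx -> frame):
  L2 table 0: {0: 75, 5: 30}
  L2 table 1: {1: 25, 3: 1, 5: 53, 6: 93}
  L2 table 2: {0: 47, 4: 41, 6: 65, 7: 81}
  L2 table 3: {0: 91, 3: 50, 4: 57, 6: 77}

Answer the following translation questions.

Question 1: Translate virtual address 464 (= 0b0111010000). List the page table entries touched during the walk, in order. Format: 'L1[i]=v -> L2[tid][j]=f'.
vaddr = 464 = 0b0111010000
Split: l1_idx=1, l2_idx=6, offset=16

Answer: L1[1]=1 -> L2[1][6]=93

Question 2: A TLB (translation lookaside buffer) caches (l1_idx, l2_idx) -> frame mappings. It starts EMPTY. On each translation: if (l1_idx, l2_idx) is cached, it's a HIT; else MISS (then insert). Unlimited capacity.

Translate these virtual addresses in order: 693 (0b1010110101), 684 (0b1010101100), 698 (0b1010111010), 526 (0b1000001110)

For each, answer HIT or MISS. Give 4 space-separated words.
Answer: MISS HIT HIT MISS

Derivation:
vaddr=693: (2,5) not in TLB -> MISS, insert
vaddr=684: (2,5) in TLB -> HIT
vaddr=698: (2,5) in TLB -> HIT
vaddr=526: (2,0) not in TLB -> MISS, insert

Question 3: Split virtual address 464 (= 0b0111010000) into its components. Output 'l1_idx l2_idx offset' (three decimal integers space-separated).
vaddr = 464 = 0b0111010000
  top 2 bits -> l1_idx = 1
  next 3 bits -> l2_idx = 6
  bottom 5 bits -> offset = 16

Answer: 1 6 16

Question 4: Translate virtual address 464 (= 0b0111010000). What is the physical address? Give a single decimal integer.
vaddr = 464 = 0b0111010000
Split: l1_idx=1, l2_idx=6, offset=16
L1[1] = 1
L2[1][6] = 93
paddr = 93 * 32 + 16 = 2992

Answer: 2992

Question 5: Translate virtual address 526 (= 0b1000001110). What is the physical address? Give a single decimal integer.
vaddr = 526 = 0b1000001110
Split: l1_idx=2, l2_idx=0, offset=14
L1[2] = 0
L2[0][0] = 75
paddr = 75 * 32 + 14 = 2414

Answer: 2414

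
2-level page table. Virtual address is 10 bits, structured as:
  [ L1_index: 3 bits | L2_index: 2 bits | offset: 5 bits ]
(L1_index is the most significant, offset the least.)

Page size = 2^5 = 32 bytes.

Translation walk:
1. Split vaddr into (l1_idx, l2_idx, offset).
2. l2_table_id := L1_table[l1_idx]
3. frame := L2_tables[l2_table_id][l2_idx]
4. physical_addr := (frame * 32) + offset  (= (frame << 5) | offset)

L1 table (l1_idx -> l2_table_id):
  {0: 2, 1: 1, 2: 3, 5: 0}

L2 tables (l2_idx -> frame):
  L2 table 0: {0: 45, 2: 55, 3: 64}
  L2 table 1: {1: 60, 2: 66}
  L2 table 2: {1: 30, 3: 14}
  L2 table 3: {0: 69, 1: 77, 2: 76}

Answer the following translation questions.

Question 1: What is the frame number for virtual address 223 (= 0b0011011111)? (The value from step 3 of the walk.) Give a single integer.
Answer: 66

Derivation:
vaddr = 223: l1_idx=1, l2_idx=2
L1[1] = 1; L2[1][2] = 66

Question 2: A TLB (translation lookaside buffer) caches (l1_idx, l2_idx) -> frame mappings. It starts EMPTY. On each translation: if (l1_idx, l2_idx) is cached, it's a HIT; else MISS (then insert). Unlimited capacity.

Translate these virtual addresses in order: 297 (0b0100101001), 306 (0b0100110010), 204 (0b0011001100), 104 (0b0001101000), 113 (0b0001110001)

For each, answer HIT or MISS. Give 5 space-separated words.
vaddr=297: (2,1) not in TLB -> MISS, insert
vaddr=306: (2,1) in TLB -> HIT
vaddr=204: (1,2) not in TLB -> MISS, insert
vaddr=104: (0,3) not in TLB -> MISS, insert
vaddr=113: (0,3) in TLB -> HIT

Answer: MISS HIT MISS MISS HIT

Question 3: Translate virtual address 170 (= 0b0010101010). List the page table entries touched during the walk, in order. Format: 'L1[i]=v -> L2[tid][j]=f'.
vaddr = 170 = 0b0010101010
Split: l1_idx=1, l2_idx=1, offset=10

Answer: L1[1]=1 -> L2[1][1]=60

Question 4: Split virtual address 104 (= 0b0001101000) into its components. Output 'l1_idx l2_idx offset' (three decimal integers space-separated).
vaddr = 104 = 0b0001101000
  top 3 bits -> l1_idx = 0
  next 2 bits -> l2_idx = 3
  bottom 5 bits -> offset = 8

Answer: 0 3 8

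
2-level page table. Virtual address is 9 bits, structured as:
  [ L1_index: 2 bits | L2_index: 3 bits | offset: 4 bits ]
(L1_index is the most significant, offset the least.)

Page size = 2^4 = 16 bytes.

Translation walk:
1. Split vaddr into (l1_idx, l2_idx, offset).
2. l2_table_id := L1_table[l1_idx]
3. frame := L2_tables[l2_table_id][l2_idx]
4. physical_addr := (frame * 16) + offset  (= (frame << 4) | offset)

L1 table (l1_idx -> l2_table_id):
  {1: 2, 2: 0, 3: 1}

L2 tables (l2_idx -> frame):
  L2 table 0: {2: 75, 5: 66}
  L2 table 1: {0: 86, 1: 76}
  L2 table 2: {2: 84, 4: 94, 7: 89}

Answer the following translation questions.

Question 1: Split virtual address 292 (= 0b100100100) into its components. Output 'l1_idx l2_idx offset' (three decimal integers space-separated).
vaddr = 292 = 0b100100100
  top 2 bits -> l1_idx = 2
  next 3 bits -> l2_idx = 2
  bottom 4 bits -> offset = 4

Answer: 2 2 4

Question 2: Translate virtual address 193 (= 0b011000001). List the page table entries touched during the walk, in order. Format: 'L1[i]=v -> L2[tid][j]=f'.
Answer: L1[1]=2 -> L2[2][4]=94

Derivation:
vaddr = 193 = 0b011000001
Split: l1_idx=1, l2_idx=4, offset=1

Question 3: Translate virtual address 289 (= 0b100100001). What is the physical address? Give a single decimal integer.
vaddr = 289 = 0b100100001
Split: l1_idx=2, l2_idx=2, offset=1
L1[2] = 0
L2[0][2] = 75
paddr = 75 * 16 + 1 = 1201

Answer: 1201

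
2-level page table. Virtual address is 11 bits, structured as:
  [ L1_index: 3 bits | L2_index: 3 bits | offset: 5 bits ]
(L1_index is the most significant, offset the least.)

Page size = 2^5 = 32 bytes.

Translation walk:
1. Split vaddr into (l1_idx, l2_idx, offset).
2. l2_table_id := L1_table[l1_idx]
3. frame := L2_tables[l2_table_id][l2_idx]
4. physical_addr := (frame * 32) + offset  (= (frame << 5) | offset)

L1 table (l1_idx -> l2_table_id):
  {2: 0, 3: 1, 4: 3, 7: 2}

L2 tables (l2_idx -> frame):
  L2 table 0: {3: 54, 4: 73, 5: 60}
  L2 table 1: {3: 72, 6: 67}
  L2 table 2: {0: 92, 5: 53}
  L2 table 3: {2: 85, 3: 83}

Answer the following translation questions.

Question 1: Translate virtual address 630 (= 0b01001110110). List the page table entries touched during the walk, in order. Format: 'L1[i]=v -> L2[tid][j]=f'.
vaddr = 630 = 0b01001110110
Split: l1_idx=2, l2_idx=3, offset=22

Answer: L1[2]=0 -> L2[0][3]=54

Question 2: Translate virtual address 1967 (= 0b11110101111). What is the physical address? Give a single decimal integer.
vaddr = 1967 = 0b11110101111
Split: l1_idx=7, l2_idx=5, offset=15
L1[7] = 2
L2[2][5] = 53
paddr = 53 * 32 + 15 = 1711

Answer: 1711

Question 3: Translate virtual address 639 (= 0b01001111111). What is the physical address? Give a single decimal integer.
vaddr = 639 = 0b01001111111
Split: l1_idx=2, l2_idx=3, offset=31
L1[2] = 0
L2[0][3] = 54
paddr = 54 * 32 + 31 = 1759

Answer: 1759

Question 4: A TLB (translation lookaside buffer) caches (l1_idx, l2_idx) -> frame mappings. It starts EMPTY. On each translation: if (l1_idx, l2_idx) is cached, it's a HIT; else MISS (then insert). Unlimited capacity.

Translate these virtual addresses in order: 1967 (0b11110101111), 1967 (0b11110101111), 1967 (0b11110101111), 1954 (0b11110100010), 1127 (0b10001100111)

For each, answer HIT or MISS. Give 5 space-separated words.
Answer: MISS HIT HIT HIT MISS

Derivation:
vaddr=1967: (7,5) not in TLB -> MISS, insert
vaddr=1967: (7,5) in TLB -> HIT
vaddr=1967: (7,5) in TLB -> HIT
vaddr=1954: (7,5) in TLB -> HIT
vaddr=1127: (4,3) not in TLB -> MISS, insert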